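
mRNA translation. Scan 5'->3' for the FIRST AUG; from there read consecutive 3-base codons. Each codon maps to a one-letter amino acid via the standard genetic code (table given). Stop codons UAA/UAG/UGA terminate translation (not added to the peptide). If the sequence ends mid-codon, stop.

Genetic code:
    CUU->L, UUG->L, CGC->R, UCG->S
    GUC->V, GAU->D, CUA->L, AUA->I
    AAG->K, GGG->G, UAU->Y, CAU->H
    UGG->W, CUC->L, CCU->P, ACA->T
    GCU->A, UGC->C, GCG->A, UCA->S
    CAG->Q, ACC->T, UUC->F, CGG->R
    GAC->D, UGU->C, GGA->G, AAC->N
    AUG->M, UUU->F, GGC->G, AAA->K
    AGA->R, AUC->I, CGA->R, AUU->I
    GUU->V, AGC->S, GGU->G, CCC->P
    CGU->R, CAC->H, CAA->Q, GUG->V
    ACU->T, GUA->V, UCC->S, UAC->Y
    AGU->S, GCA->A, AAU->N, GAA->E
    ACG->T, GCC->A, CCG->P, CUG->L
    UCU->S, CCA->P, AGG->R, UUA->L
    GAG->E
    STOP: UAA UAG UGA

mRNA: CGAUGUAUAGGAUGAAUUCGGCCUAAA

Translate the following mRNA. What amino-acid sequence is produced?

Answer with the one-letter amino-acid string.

Answer: MYRMNSA

Derivation:
start AUG at pos 2
pos 2: AUG -> M; peptide=M
pos 5: UAU -> Y; peptide=MY
pos 8: AGG -> R; peptide=MYR
pos 11: AUG -> M; peptide=MYRM
pos 14: AAU -> N; peptide=MYRMN
pos 17: UCG -> S; peptide=MYRMNS
pos 20: GCC -> A; peptide=MYRMNSA
pos 23: UAA -> STOP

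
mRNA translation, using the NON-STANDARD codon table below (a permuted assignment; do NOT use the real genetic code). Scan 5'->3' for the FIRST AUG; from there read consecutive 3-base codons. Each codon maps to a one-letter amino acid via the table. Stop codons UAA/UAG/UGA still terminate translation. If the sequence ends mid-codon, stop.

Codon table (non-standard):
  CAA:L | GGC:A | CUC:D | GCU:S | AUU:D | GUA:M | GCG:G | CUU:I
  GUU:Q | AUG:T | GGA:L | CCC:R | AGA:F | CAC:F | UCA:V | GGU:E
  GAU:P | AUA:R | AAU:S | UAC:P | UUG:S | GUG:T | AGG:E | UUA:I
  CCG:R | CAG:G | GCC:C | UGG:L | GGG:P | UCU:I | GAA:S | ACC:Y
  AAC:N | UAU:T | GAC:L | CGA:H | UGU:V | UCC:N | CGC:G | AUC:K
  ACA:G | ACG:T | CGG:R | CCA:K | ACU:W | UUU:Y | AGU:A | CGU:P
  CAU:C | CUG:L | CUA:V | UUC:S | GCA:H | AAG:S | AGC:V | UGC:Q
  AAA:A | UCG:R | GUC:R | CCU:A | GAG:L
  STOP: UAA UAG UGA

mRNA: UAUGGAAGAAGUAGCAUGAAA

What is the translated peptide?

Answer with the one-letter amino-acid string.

Answer: TSSMH

Derivation:
start AUG at pos 1
pos 1: AUG -> T; peptide=T
pos 4: GAA -> S; peptide=TS
pos 7: GAA -> S; peptide=TSS
pos 10: GUA -> M; peptide=TSSM
pos 13: GCA -> H; peptide=TSSMH
pos 16: UGA -> STOP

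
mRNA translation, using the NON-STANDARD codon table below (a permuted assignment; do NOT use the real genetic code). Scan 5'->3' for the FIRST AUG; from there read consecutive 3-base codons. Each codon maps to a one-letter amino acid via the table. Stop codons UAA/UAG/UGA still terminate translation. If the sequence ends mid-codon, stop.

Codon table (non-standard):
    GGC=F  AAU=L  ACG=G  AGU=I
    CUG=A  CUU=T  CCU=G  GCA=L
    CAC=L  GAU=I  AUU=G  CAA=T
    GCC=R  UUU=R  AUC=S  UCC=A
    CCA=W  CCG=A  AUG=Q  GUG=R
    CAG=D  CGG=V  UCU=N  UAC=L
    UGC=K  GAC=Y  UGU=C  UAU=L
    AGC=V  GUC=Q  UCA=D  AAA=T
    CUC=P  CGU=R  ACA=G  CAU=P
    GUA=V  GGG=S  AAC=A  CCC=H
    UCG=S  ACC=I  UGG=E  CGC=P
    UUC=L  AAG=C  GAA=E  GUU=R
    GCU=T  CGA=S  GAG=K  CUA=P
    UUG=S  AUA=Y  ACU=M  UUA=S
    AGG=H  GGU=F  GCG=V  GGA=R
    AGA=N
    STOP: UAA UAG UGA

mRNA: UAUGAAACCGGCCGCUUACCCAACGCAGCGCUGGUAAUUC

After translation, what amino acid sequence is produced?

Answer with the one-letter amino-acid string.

Answer: QTARTLWGDPE

Derivation:
start AUG at pos 1
pos 1: AUG -> Q; peptide=Q
pos 4: AAA -> T; peptide=QT
pos 7: CCG -> A; peptide=QTA
pos 10: GCC -> R; peptide=QTAR
pos 13: GCU -> T; peptide=QTART
pos 16: UAC -> L; peptide=QTARTL
pos 19: CCA -> W; peptide=QTARTLW
pos 22: ACG -> G; peptide=QTARTLWG
pos 25: CAG -> D; peptide=QTARTLWGD
pos 28: CGC -> P; peptide=QTARTLWGDP
pos 31: UGG -> E; peptide=QTARTLWGDPE
pos 34: UAA -> STOP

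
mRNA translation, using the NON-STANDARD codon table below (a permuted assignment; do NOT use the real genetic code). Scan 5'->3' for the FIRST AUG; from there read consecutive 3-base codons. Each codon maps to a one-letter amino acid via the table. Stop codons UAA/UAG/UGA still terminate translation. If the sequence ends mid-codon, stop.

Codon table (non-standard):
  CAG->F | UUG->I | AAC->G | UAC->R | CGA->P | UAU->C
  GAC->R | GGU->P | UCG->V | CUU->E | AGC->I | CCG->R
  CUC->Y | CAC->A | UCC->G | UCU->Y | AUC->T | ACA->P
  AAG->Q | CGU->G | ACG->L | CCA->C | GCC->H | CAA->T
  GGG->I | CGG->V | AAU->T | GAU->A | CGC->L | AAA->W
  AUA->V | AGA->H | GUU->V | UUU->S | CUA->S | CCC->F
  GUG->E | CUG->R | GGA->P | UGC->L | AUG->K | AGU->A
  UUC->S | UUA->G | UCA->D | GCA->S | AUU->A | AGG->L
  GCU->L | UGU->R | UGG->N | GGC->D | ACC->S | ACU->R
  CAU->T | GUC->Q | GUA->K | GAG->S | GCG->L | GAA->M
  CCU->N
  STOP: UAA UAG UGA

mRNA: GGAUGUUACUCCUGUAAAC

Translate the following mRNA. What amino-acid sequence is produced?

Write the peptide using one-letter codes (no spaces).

Answer: KGYR

Derivation:
start AUG at pos 2
pos 2: AUG -> K; peptide=K
pos 5: UUA -> G; peptide=KG
pos 8: CUC -> Y; peptide=KGY
pos 11: CUG -> R; peptide=KGYR
pos 14: UAA -> STOP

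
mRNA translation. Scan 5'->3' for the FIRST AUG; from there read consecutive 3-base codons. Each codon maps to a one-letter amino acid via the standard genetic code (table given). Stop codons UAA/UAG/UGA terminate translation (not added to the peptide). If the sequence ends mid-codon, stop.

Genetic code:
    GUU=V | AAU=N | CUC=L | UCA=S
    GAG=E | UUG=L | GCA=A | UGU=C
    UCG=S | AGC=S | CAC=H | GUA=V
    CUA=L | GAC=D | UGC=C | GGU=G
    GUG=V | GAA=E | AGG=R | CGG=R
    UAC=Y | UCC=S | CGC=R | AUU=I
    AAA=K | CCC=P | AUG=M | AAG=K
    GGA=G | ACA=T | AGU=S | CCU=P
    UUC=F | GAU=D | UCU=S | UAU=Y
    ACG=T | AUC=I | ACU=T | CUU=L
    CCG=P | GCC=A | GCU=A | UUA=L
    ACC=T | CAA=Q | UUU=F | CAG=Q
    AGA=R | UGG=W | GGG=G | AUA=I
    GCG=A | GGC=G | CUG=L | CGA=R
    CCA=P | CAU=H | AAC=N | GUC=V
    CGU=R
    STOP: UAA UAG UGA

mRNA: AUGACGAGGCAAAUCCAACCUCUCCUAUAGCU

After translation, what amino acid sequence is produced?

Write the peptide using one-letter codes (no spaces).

start AUG at pos 0
pos 0: AUG -> M; peptide=M
pos 3: ACG -> T; peptide=MT
pos 6: AGG -> R; peptide=MTR
pos 9: CAA -> Q; peptide=MTRQ
pos 12: AUC -> I; peptide=MTRQI
pos 15: CAA -> Q; peptide=MTRQIQ
pos 18: CCU -> P; peptide=MTRQIQP
pos 21: CUC -> L; peptide=MTRQIQPL
pos 24: CUA -> L; peptide=MTRQIQPLL
pos 27: UAG -> STOP

Answer: MTRQIQPLL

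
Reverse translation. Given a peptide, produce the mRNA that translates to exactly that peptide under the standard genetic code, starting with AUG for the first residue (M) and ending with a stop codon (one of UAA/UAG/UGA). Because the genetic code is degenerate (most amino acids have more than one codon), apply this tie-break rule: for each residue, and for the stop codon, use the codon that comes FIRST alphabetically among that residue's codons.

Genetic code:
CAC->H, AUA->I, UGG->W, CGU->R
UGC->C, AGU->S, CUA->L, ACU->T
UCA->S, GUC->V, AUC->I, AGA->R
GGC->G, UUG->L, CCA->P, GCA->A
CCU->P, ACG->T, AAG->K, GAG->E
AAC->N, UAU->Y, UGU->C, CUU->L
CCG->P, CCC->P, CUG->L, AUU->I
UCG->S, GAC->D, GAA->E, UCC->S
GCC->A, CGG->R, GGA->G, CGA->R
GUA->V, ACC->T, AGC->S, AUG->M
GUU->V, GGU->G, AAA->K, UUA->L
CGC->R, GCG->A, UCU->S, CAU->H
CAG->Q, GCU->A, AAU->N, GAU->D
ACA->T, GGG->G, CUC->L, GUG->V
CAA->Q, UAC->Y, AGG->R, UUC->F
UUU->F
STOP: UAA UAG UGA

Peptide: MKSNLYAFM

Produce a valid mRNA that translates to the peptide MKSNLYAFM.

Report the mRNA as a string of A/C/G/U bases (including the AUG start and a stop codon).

Answer: mRNA: AUGAAAAGCAACCUAUACGCAUUCAUGUAA

Derivation:
residue 1: M -> AUG (start codon)
residue 2: K codons sorted = AAA,AAG -> pick first = AAA
residue 3: S codons sorted = AGC,AGU,UCA,UCC,UCG,UCU -> pick first = AGC
residue 4: N codons sorted = AAC,AAU -> pick first = AAC
residue 5: L codons sorted = CUA,CUC,CUG,CUU,UUA,UUG -> pick first = CUA
residue 6: Y codons sorted = UAC,UAU -> pick first = UAC
residue 7: A codons sorted = GCA,GCC,GCG,GCU -> pick first = GCA
residue 8: F codons sorted = UUC,UUU -> pick first = UUC
residue 9: M -> AUG (only codon)
terminator: stop codons sorted = UAA,UAG,UGA -> pick first = UAA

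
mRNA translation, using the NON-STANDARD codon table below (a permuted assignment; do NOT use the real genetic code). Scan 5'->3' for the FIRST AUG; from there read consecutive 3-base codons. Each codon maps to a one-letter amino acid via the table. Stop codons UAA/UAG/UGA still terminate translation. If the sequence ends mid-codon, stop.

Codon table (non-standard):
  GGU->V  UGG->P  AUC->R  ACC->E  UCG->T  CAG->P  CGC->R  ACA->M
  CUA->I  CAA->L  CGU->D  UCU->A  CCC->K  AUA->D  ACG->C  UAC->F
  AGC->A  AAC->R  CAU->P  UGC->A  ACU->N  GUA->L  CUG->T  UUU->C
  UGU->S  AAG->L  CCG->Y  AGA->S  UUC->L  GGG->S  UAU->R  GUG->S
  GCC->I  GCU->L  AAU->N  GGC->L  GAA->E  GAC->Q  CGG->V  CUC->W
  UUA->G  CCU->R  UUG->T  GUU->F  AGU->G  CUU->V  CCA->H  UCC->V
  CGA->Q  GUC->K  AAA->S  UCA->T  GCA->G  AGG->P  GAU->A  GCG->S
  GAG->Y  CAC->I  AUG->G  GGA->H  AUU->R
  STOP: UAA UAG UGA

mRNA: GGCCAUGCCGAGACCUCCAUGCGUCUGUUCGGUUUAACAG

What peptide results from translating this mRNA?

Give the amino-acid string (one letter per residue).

Answer: GYSRHAKSTF

Derivation:
start AUG at pos 4
pos 4: AUG -> G; peptide=G
pos 7: CCG -> Y; peptide=GY
pos 10: AGA -> S; peptide=GYS
pos 13: CCU -> R; peptide=GYSR
pos 16: CCA -> H; peptide=GYSRH
pos 19: UGC -> A; peptide=GYSRHA
pos 22: GUC -> K; peptide=GYSRHAK
pos 25: UGU -> S; peptide=GYSRHAKS
pos 28: UCG -> T; peptide=GYSRHAKST
pos 31: GUU -> F; peptide=GYSRHAKSTF
pos 34: UAA -> STOP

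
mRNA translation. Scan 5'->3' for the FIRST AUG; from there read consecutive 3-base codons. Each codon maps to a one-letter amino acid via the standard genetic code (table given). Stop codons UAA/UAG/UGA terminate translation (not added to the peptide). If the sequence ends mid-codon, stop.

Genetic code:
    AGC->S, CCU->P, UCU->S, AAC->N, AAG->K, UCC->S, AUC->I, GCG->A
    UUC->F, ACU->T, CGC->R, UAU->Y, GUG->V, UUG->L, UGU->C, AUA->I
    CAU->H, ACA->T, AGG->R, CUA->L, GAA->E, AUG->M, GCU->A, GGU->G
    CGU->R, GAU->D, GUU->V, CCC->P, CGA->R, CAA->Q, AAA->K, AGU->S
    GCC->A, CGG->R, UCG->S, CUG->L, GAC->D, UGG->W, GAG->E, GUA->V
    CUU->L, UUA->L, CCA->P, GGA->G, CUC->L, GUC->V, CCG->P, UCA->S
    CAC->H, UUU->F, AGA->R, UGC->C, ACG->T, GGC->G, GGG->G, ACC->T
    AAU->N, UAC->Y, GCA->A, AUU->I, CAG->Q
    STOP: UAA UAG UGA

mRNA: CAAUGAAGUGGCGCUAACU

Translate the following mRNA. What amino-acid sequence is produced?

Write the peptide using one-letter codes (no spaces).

start AUG at pos 2
pos 2: AUG -> M; peptide=M
pos 5: AAG -> K; peptide=MK
pos 8: UGG -> W; peptide=MKW
pos 11: CGC -> R; peptide=MKWR
pos 14: UAA -> STOP

Answer: MKWR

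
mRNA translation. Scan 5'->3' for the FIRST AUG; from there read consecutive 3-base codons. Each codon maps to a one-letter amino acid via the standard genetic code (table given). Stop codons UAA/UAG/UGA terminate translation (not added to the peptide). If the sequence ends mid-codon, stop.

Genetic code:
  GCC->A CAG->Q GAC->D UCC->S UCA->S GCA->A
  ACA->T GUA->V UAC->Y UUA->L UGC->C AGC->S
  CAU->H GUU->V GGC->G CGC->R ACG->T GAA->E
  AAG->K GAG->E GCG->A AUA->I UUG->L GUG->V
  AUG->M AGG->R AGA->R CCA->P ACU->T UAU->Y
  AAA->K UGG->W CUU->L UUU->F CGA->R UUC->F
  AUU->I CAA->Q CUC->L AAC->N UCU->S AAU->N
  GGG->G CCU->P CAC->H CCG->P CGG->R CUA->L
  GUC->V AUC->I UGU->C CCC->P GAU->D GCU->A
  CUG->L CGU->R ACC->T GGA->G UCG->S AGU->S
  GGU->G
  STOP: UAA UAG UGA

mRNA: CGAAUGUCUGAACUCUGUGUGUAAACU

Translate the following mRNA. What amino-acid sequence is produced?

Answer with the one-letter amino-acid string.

Answer: MSELCV

Derivation:
start AUG at pos 3
pos 3: AUG -> M; peptide=M
pos 6: UCU -> S; peptide=MS
pos 9: GAA -> E; peptide=MSE
pos 12: CUC -> L; peptide=MSEL
pos 15: UGU -> C; peptide=MSELC
pos 18: GUG -> V; peptide=MSELCV
pos 21: UAA -> STOP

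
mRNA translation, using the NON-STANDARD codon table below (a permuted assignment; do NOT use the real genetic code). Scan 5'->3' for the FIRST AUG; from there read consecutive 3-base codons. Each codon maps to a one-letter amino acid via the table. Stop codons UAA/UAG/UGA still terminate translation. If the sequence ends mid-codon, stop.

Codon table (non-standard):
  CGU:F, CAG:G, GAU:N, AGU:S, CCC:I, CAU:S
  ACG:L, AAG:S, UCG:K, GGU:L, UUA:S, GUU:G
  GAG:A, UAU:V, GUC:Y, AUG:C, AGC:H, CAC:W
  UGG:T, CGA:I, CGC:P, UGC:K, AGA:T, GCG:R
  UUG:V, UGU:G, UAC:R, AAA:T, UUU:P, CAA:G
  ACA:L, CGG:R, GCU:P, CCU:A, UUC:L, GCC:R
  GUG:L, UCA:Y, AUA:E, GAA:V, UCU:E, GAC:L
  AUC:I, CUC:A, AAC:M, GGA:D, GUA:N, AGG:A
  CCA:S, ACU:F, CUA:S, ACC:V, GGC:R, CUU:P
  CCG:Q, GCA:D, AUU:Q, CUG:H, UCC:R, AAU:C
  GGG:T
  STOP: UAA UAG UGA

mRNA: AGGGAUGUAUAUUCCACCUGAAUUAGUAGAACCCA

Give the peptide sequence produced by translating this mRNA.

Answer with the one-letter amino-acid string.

Answer: CVQSAVSNVI

Derivation:
start AUG at pos 4
pos 4: AUG -> C; peptide=C
pos 7: UAU -> V; peptide=CV
pos 10: AUU -> Q; peptide=CVQ
pos 13: CCA -> S; peptide=CVQS
pos 16: CCU -> A; peptide=CVQSA
pos 19: GAA -> V; peptide=CVQSAV
pos 22: UUA -> S; peptide=CVQSAVS
pos 25: GUA -> N; peptide=CVQSAVSN
pos 28: GAA -> V; peptide=CVQSAVSNV
pos 31: CCC -> I; peptide=CVQSAVSNVI
pos 34: only 1 nt remain (<3), stop (end of mRNA)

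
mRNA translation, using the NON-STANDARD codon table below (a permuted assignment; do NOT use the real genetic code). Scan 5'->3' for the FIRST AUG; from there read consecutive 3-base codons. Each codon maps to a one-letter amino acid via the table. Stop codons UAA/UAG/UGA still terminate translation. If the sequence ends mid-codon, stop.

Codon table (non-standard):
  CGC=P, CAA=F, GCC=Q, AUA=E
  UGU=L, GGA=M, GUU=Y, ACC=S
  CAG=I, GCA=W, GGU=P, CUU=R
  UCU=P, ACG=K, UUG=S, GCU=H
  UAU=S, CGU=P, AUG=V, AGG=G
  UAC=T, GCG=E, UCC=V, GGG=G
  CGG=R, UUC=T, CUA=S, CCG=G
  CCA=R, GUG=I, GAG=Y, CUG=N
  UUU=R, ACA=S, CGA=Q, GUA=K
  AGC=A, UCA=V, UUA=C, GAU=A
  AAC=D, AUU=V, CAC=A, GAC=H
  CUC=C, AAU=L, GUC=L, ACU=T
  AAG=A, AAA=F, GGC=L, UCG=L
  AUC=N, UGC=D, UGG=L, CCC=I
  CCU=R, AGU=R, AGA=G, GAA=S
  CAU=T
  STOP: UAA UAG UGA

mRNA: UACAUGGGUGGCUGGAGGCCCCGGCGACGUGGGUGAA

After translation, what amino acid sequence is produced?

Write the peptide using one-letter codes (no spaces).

Answer: VPLLGIRQPG

Derivation:
start AUG at pos 3
pos 3: AUG -> V; peptide=V
pos 6: GGU -> P; peptide=VP
pos 9: GGC -> L; peptide=VPL
pos 12: UGG -> L; peptide=VPLL
pos 15: AGG -> G; peptide=VPLLG
pos 18: CCC -> I; peptide=VPLLGI
pos 21: CGG -> R; peptide=VPLLGIR
pos 24: CGA -> Q; peptide=VPLLGIRQ
pos 27: CGU -> P; peptide=VPLLGIRQP
pos 30: GGG -> G; peptide=VPLLGIRQPG
pos 33: UGA -> STOP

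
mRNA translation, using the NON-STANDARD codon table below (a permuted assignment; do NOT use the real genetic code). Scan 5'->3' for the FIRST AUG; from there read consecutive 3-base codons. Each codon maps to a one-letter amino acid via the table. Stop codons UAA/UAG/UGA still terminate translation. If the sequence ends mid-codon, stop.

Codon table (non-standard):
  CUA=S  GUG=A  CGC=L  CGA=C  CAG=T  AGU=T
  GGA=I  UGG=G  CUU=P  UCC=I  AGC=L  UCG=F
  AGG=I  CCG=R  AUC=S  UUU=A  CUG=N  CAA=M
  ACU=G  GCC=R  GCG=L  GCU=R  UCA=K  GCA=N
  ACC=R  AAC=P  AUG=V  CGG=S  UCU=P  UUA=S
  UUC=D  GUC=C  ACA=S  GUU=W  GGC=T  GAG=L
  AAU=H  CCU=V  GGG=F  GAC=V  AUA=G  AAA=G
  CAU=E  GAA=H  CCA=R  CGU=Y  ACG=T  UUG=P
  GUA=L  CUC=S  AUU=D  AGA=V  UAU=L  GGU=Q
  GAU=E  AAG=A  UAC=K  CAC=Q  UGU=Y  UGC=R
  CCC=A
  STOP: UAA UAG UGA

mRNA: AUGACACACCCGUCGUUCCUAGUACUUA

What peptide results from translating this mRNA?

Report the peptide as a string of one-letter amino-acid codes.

Answer: VSQRFDSLP

Derivation:
start AUG at pos 0
pos 0: AUG -> V; peptide=V
pos 3: ACA -> S; peptide=VS
pos 6: CAC -> Q; peptide=VSQ
pos 9: CCG -> R; peptide=VSQR
pos 12: UCG -> F; peptide=VSQRF
pos 15: UUC -> D; peptide=VSQRFD
pos 18: CUA -> S; peptide=VSQRFDS
pos 21: GUA -> L; peptide=VSQRFDSL
pos 24: CUU -> P; peptide=VSQRFDSLP
pos 27: only 1 nt remain (<3), stop (end of mRNA)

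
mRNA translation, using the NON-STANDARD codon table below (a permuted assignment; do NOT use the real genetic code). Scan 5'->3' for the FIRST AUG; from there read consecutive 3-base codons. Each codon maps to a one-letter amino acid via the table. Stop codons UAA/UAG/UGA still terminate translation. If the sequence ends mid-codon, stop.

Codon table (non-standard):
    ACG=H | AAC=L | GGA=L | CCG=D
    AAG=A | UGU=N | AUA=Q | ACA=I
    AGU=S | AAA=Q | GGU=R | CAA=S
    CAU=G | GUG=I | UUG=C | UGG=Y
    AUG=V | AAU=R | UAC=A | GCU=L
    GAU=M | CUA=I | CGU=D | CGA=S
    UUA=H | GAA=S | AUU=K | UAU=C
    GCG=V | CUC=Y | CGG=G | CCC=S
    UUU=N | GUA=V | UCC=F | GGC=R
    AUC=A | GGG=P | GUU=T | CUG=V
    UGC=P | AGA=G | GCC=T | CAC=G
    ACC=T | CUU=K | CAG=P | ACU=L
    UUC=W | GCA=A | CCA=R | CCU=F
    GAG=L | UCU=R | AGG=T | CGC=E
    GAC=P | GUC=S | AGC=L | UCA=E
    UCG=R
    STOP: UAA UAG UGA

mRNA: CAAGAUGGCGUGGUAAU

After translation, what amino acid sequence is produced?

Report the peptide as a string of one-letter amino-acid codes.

start AUG at pos 4
pos 4: AUG -> V; peptide=V
pos 7: GCG -> V; peptide=VV
pos 10: UGG -> Y; peptide=VVY
pos 13: UAA -> STOP

Answer: VVY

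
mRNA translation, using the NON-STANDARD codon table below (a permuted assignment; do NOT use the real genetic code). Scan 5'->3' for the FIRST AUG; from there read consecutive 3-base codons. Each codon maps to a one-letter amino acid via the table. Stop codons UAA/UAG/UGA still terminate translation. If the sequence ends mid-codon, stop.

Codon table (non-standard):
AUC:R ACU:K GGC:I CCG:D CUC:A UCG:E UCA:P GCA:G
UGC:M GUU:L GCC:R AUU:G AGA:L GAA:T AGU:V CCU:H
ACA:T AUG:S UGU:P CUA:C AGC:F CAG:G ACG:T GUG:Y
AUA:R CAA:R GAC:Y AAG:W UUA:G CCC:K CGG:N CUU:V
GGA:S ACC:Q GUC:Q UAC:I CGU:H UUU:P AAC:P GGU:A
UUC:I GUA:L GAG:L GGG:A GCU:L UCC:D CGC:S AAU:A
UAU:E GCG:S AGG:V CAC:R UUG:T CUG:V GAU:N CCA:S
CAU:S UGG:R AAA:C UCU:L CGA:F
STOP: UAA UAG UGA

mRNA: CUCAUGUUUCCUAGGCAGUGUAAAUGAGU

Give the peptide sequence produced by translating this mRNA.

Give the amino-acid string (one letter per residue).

start AUG at pos 3
pos 3: AUG -> S; peptide=S
pos 6: UUU -> P; peptide=SP
pos 9: CCU -> H; peptide=SPH
pos 12: AGG -> V; peptide=SPHV
pos 15: CAG -> G; peptide=SPHVG
pos 18: UGU -> P; peptide=SPHVGP
pos 21: AAA -> C; peptide=SPHVGPC
pos 24: UGA -> STOP

Answer: SPHVGPC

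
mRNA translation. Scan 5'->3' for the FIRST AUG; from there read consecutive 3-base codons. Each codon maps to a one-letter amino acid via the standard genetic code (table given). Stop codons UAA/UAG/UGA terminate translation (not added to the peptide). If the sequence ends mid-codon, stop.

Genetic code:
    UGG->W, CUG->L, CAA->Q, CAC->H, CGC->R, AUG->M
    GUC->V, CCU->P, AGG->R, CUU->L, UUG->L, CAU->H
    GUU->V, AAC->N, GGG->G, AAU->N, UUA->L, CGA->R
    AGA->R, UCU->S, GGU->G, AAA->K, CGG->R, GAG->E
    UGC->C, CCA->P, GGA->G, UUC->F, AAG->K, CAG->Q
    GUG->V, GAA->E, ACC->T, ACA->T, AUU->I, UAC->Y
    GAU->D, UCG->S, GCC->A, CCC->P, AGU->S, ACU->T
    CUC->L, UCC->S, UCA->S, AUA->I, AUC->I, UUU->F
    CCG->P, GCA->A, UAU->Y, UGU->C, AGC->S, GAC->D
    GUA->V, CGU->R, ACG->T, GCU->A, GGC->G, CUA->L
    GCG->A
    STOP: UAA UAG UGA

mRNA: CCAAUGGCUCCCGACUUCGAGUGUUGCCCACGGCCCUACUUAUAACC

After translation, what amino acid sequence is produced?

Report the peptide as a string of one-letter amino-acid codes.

start AUG at pos 3
pos 3: AUG -> M; peptide=M
pos 6: GCU -> A; peptide=MA
pos 9: CCC -> P; peptide=MAP
pos 12: GAC -> D; peptide=MAPD
pos 15: UUC -> F; peptide=MAPDF
pos 18: GAG -> E; peptide=MAPDFE
pos 21: UGU -> C; peptide=MAPDFEC
pos 24: UGC -> C; peptide=MAPDFECC
pos 27: CCA -> P; peptide=MAPDFECCP
pos 30: CGG -> R; peptide=MAPDFECCPR
pos 33: CCC -> P; peptide=MAPDFECCPRP
pos 36: UAC -> Y; peptide=MAPDFECCPRPY
pos 39: UUA -> L; peptide=MAPDFECCPRPYL
pos 42: UAA -> STOP

Answer: MAPDFECCPRPYL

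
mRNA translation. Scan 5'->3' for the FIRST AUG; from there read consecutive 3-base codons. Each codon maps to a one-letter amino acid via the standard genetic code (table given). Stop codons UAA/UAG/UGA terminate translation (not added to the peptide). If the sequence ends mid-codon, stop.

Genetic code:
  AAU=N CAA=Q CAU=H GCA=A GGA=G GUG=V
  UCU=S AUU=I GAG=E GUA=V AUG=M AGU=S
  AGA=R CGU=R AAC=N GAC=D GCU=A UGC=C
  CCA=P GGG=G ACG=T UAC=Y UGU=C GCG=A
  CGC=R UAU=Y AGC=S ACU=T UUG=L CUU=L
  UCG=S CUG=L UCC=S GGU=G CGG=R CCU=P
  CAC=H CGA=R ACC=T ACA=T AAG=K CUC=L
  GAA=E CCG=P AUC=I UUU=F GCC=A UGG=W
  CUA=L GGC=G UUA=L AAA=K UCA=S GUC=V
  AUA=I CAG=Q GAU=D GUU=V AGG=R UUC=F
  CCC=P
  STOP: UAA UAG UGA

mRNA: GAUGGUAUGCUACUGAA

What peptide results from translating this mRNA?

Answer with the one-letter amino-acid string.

Answer: MVCY

Derivation:
start AUG at pos 1
pos 1: AUG -> M; peptide=M
pos 4: GUA -> V; peptide=MV
pos 7: UGC -> C; peptide=MVC
pos 10: UAC -> Y; peptide=MVCY
pos 13: UGA -> STOP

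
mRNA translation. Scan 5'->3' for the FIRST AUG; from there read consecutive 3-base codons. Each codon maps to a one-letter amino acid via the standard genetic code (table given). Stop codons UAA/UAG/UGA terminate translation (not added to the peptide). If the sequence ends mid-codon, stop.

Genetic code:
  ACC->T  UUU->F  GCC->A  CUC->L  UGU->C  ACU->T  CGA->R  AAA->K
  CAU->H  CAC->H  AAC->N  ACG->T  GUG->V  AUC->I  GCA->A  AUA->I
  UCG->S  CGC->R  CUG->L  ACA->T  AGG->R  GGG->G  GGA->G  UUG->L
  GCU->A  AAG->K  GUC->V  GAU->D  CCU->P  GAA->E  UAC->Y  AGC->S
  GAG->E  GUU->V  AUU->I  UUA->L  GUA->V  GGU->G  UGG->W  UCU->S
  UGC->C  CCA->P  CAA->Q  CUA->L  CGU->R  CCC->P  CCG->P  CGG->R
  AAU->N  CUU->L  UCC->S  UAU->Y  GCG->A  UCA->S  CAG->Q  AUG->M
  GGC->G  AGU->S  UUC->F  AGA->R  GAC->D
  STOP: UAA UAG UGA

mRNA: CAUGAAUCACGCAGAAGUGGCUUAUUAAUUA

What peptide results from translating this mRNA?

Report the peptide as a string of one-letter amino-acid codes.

start AUG at pos 1
pos 1: AUG -> M; peptide=M
pos 4: AAU -> N; peptide=MN
pos 7: CAC -> H; peptide=MNH
pos 10: GCA -> A; peptide=MNHA
pos 13: GAA -> E; peptide=MNHAE
pos 16: GUG -> V; peptide=MNHAEV
pos 19: GCU -> A; peptide=MNHAEVA
pos 22: UAU -> Y; peptide=MNHAEVAY
pos 25: UAA -> STOP

Answer: MNHAEVAY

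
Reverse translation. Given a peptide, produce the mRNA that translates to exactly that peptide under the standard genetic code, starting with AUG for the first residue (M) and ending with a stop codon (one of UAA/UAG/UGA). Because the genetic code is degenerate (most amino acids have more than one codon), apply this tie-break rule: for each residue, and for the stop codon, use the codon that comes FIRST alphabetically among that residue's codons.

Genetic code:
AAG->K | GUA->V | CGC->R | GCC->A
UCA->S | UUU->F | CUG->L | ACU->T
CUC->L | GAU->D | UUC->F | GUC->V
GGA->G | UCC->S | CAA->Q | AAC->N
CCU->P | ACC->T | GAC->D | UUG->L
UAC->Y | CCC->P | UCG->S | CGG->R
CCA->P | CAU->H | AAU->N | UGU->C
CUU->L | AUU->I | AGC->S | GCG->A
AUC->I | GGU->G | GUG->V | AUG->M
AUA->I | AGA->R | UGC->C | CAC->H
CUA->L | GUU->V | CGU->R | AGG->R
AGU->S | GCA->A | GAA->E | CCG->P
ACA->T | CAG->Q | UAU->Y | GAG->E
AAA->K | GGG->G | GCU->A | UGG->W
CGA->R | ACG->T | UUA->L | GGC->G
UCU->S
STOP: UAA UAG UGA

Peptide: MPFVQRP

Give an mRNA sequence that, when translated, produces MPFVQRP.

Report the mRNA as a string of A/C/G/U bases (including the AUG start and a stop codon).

Answer: mRNA: AUGCCAUUCGUACAAAGACCAUAA

Derivation:
residue 1: M -> AUG (start codon)
residue 2: P codons sorted = CCA,CCC,CCG,CCU -> pick first = CCA
residue 3: F codons sorted = UUC,UUU -> pick first = UUC
residue 4: V codons sorted = GUA,GUC,GUG,GUU -> pick first = GUA
residue 5: Q codons sorted = CAA,CAG -> pick first = CAA
residue 6: R codons sorted = AGA,AGG,CGA,CGC,CGG,CGU -> pick first = AGA
residue 7: P codons sorted = CCA,CCC,CCG,CCU -> pick first = CCA
terminator: stop codons sorted = UAA,UAG,UGA -> pick first = UAA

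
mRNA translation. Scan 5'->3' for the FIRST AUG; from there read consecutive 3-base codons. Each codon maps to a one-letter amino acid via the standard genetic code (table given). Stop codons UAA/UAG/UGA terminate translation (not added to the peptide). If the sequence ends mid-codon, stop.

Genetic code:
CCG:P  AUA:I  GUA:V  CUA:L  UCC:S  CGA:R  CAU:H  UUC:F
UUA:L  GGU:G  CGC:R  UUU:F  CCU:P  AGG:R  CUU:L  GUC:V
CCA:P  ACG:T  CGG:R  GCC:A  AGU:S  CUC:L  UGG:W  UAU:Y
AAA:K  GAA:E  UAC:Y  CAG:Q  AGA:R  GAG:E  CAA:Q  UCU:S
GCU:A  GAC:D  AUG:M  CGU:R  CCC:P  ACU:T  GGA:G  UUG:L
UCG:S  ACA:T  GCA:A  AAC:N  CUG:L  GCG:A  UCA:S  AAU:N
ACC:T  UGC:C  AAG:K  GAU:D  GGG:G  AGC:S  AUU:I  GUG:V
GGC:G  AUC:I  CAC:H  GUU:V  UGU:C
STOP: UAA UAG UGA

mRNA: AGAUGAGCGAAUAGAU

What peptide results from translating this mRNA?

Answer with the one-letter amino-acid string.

start AUG at pos 2
pos 2: AUG -> M; peptide=M
pos 5: AGC -> S; peptide=MS
pos 8: GAA -> E; peptide=MSE
pos 11: UAG -> STOP

Answer: MSE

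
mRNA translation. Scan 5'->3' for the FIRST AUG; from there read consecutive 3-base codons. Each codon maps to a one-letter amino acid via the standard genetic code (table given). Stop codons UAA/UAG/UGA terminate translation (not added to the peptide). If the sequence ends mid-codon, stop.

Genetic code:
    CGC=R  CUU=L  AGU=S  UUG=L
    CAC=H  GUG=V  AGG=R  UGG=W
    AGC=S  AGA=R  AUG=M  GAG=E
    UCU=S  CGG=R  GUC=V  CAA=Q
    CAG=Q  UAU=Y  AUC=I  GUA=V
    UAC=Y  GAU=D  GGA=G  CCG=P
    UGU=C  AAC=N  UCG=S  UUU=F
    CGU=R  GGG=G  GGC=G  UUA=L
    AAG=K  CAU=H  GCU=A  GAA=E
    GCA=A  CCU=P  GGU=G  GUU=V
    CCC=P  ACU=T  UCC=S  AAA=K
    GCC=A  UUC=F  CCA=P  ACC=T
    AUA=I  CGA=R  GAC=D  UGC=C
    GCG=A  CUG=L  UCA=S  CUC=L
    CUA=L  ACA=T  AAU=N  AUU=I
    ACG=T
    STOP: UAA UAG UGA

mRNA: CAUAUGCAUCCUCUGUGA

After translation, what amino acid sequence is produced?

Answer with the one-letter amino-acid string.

Answer: MHPL

Derivation:
start AUG at pos 3
pos 3: AUG -> M; peptide=M
pos 6: CAU -> H; peptide=MH
pos 9: CCU -> P; peptide=MHP
pos 12: CUG -> L; peptide=MHPL
pos 15: UGA -> STOP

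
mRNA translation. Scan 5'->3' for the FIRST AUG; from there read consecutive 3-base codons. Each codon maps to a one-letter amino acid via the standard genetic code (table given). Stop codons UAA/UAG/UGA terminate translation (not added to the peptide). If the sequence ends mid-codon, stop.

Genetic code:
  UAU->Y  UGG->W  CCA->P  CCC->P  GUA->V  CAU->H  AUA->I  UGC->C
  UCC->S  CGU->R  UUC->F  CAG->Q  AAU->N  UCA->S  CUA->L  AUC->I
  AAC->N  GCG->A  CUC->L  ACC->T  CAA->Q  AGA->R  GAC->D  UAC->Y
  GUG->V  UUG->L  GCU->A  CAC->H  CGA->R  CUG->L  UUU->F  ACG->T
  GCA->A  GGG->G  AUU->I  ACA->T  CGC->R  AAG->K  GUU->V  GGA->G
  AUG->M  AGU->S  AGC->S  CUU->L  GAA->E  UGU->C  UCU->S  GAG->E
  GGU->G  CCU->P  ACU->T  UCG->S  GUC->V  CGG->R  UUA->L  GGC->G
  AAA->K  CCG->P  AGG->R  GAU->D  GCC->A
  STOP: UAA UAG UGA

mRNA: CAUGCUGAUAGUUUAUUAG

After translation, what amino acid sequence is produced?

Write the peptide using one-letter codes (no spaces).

start AUG at pos 1
pos 1: AUG -> M; peptide=M
pos 4: CUG -> L; peptide=ML
pos 7: AUA -> I; peptide=MLI
pos 10: GUU -> V; peptide=MLIV
pos 13: UAU -> Y; peptide=MLIVY
pos 16: UAG -> STOP

Answer: MLIVY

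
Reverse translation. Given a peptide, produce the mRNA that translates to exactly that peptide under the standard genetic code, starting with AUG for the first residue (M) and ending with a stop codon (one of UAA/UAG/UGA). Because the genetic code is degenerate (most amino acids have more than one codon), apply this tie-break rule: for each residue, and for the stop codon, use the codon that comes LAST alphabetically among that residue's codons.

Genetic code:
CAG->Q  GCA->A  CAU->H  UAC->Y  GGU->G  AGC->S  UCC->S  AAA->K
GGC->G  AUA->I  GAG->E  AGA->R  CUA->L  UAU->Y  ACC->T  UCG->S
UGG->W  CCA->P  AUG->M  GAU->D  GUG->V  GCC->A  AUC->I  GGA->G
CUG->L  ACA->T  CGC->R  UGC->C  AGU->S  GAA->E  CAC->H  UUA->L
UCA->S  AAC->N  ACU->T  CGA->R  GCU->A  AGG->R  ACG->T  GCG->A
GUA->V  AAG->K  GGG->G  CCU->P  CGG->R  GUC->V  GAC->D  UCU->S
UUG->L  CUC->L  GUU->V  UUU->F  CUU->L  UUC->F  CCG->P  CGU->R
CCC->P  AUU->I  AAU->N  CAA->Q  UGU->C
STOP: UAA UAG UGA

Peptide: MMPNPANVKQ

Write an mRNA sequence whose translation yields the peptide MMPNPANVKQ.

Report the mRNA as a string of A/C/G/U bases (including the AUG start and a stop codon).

Answer: mRNA: AUGAUGCCUAAUCCUGCUAAUGUUAAGCAGUGA

Derivation:
residue 1: M -> AUG (start codon)
residue 2: M -> AUG (only codon)
residue 3: P codons sorted = CCA,CCC,CCG,CCU -> pick last = CCU
residue 4: N codons sorted = AAC,AAU -> pick last = AAU
residue 5: P codons sorted = CCA,CCC,CCG,CCU -> pick last = CCU
residue 6: A codons sorted = GCA,GCC,GCG,GCU -> pick last = GCU
residue 7: N codons sorted = AAC,AAU -> pick last = AAU
residue 8: V codons sorted = GUA,GUC,GUG,GUU -> pick last = GUU
residue 9: K codons sorted = AAA,AAG -> pick last = AAG
residue 10: Q codons sorted = CAA,CAG -> pick last = CAG
terminator: stop codons sorted = UAA,UAG,UGA -> pick last = UGA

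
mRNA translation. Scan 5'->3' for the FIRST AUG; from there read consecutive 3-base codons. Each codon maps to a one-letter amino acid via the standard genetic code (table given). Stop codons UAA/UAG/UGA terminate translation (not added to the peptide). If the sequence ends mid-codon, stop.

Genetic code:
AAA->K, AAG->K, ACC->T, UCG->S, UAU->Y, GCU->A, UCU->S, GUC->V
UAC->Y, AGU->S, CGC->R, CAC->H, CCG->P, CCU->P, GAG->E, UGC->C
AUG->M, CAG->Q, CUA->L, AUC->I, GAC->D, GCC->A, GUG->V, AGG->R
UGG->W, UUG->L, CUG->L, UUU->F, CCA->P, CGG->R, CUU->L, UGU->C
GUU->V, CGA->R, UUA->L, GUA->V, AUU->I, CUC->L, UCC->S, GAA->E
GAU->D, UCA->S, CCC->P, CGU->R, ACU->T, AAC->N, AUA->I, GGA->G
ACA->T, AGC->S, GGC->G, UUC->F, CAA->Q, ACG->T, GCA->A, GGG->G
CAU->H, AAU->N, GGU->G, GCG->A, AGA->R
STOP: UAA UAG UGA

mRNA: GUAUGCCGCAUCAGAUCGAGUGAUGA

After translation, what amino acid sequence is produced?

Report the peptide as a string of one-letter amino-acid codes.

start AUG at pos 2
pos 2: AUG -> M; peptide=M
pos 5: CCG -> P; peptide=MP
pos 8: CAU -> H; peptide=MPH
pos 11: CAG -> Q; peptide=MPHQ
pos 14: AUC -> I; peptide=MPHQI
pos 17: GAG -> E; peptide=MPHQIE
pos 20: UGA -> STOP

Answer: MPHQIE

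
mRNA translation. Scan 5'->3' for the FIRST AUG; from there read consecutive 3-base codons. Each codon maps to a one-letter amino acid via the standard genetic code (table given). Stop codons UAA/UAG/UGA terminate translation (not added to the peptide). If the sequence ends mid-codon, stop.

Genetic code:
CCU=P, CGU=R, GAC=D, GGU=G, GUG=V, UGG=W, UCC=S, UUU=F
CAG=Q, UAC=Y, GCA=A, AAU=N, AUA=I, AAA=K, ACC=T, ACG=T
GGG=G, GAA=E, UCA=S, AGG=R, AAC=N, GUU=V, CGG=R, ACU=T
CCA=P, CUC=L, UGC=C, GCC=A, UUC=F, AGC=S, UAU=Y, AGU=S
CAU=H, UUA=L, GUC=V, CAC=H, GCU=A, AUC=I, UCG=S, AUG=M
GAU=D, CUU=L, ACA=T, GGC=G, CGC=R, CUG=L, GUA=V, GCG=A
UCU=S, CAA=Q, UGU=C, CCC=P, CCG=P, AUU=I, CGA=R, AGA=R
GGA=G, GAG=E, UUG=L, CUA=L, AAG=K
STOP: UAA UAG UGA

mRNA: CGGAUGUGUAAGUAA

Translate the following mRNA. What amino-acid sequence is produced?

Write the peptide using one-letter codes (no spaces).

start AUG at pos 3
pos 3: AUG -> M; peptide=M
pos 6: UGU -> C; peptide=MC
pos 9: AAG -> K; peptide=MCK
pos 12: UAA -> STOP

Answer: MCK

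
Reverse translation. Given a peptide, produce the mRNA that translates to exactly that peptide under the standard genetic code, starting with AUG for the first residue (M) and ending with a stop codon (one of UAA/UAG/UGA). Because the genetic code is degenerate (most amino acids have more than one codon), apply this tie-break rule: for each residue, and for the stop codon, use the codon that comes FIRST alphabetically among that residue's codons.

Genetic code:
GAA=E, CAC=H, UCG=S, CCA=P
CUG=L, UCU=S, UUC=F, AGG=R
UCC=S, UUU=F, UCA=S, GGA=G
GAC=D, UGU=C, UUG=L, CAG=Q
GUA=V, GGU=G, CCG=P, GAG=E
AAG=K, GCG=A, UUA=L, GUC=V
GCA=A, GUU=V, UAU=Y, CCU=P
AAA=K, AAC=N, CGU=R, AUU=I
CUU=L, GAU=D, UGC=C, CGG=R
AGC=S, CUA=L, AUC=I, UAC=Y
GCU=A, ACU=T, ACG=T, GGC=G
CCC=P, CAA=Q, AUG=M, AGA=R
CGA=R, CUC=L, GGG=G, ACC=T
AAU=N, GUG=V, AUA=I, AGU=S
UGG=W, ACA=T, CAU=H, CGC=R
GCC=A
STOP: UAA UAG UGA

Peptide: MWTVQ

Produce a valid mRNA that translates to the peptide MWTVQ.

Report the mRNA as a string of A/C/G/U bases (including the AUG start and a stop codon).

Answer: mRNA: AUGUGGACAGUACAAUAA

Derivation:
residue 1: M -> AUG (start codon)
residue 2: W -> UGG (only codon)
residue 3: T codons sorted = ACA,ACC,ACG,ACU -> pick first = ACA
residue 4: V codons sorted = GUA,GUC,GUG,GUU -> pick first = GUA
residue 5: Q codons sorted = CAA,CAG -> pick first = CAA
terminator: stop codons sorted = UAA,UAG,UGA -> pick first = UAA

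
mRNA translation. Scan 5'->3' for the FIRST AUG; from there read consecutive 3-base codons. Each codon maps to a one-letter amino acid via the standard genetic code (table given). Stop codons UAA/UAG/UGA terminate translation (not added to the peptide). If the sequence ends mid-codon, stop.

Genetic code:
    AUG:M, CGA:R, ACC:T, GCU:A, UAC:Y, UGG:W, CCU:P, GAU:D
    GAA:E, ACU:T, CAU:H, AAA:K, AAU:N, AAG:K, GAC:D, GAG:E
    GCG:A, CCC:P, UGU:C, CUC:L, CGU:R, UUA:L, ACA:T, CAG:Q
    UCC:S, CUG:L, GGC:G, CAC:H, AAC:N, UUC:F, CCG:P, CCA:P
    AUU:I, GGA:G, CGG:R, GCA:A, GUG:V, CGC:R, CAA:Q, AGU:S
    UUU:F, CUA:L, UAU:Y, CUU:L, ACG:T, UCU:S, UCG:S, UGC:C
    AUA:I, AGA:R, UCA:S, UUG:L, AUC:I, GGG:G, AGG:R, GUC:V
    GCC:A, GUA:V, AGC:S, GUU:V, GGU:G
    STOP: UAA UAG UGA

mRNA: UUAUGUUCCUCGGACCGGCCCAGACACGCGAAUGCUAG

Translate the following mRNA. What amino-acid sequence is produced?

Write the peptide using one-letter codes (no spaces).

start AUG at pos 2
pos 2: AUG -> M; peptide=M
pos 5: UUC -> F; peptide=MF
pos 8: CUC -> L; peptide=MFL
pos 11: GGA -> G; peptide=MFLG
pos 14: CCG -> P; peptide=MFLGP
pos 17: GCC -> A; peptide=MFLGPA
pos 20: CAG -> Q; peptide=MFLGPAQ
pos 23: ACA -> T; peptide=MFLGPAQT
pos 26: CGC -> R; peptide=MFLGPAQTR
pos 29: GAA -> E; peptide=MFLGPAQTRE
pos 32: UGC -> C; peptide=MFLGPAQTREC
pos 35: UAG -> STOP

Answer: MFLGPAQTREC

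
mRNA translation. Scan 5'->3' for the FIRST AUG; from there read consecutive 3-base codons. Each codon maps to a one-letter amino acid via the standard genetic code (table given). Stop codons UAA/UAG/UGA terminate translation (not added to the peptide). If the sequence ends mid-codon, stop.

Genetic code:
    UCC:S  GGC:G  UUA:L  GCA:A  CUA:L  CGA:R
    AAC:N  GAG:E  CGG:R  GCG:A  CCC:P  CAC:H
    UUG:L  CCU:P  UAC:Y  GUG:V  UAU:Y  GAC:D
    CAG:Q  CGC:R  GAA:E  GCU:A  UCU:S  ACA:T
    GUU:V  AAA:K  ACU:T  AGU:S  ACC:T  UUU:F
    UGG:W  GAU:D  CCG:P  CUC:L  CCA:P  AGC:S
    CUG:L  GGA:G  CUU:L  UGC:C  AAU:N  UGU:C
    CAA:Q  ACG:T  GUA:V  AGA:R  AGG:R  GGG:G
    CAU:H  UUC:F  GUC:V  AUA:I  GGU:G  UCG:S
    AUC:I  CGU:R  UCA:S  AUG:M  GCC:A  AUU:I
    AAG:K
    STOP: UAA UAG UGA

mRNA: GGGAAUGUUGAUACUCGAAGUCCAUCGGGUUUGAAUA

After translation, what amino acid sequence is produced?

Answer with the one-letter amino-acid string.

Answer: MLILEVHRV

Derivation:
start AUG at pos 4
pos 4: AUG -> M; peptide=M
pos 7: UUG -> L; peptide=ML
pos 10: AUA -> I; peptide=MLI
pos 13: CUC -> L; peptide=MLIL
pos 16: GAA -> E; peptide=MLILE
pos 19: GUC -> V; peptide=MLILEV
pos 22: CAU -> H; peptide=MLILEVH
pos 25: CGG -> R; peptide=MLILEVHR
pos 28: GUU -> V; peptide=MLILEVHRV
pos 31: UGA -> STOP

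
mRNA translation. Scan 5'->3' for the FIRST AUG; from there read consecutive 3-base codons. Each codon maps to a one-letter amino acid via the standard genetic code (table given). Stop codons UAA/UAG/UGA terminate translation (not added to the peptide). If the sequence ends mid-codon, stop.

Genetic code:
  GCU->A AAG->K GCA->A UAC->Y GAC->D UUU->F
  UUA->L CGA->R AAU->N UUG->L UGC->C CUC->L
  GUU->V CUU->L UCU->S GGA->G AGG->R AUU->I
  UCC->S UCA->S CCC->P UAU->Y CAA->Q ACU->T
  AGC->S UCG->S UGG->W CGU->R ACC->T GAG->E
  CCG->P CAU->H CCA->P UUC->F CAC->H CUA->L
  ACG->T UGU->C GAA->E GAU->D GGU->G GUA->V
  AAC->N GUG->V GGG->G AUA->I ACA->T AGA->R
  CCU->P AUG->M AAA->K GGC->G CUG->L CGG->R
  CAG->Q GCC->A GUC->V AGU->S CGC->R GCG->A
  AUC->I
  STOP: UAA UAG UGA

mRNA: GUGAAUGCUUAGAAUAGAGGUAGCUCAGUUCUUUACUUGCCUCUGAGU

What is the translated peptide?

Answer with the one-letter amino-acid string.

start AUG at pos 4
pos 4: AUG -> M; peptide=M
pos 7: CUU -> L; peptide=ML
pos 10: AGA -> R; peptide=MLR
pos 13: AUA -> I; peptide=MLRI
pos 16: GAG -> E; peptide=MLRIE
pos 19: GUA -> V; peptide=MLRIEV
pos 22: GCU -> A; peptide=MLRIEVA
pos 25: CAG -> Q; peptide=MLRIEVAQ
pos 28: UUC -> F; peptide=MLRIEVAQF
pos 31: UUU -> F; peptide=MLRIEVAQFF
pos 34: ACU -> T; peptide=MLRIEVAQFFT
pos 37: UGC -> C; peptide=MLRIEVAQFFTC
pos 40: CUC -> L; peptide=MLRIEVAQFFTCL
pos 43: UGA -> STOP

Answer: MLRIEVAQFFTCL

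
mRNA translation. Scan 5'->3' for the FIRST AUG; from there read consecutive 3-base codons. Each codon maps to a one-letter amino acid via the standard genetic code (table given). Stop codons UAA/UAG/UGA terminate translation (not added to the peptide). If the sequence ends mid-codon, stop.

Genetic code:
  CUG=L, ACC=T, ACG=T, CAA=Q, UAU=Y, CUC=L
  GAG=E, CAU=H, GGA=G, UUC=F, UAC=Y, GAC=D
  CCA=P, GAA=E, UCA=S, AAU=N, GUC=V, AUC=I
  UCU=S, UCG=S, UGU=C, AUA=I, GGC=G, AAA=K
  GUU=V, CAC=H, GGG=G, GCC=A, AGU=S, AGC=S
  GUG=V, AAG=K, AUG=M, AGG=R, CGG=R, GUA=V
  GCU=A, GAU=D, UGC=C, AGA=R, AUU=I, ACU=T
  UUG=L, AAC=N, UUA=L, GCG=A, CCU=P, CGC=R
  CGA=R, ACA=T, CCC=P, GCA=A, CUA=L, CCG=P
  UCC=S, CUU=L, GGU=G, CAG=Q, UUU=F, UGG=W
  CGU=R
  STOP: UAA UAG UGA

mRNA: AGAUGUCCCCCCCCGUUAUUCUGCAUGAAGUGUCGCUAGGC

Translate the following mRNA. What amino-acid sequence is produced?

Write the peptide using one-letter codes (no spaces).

start AUG at pos 2
pos 2: AUG -> M; peptide=M
pos 5: UCC -> S; peptide=MS
pos 8: CCC -> P; peptide=MSP
pos 11: CCC -> P; peptide=MSPP
pos 14: GUU -> V; peptide=MSPPV
pos 17: AUU -> I; peptide=MSPPVI
pos 20: CUG -> L; peptide=MSPPVIL
pos 23: CAU -> H; peptide=MSPPVILH
pos 26: GAA -> E; peptide=MSPPVILHE
pos 29: GUG -> V; peptide=MSPPVILHEV
pos 32: UCG -> S; peptide=MSPPVILHEVS
pos 35: CUA -> L; peptide=MSPPVILHEVSL
pos 38: GGC -> G; peptide=MSPPVILHEVSLG
pos 41: only 0 nt remain (<3), stop (end of mRNA)

Answer: MSPPVILHEVSLG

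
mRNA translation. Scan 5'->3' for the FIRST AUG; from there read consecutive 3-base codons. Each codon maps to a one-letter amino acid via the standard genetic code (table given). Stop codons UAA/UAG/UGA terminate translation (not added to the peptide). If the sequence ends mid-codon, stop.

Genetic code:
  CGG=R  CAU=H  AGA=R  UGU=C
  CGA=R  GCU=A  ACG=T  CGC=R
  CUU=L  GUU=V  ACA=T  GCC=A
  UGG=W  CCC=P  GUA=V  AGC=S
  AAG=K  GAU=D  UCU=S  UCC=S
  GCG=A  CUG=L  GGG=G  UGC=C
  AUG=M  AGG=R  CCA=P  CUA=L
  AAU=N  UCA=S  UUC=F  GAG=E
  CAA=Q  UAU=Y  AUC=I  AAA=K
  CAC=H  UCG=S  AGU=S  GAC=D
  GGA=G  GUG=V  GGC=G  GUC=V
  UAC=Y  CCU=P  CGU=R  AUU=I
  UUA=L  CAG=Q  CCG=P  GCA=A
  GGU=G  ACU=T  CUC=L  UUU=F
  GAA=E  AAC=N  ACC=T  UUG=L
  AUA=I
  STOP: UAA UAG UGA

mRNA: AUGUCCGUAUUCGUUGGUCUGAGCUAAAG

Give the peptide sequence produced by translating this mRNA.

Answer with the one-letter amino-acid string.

start AUG at pos 0
pos 0: AUG -> M; peptide=M
pos 3: UCC -> S; peptide=MS
pos 6: GUA -> V; peptide=MSV
pos 9: UUC -> F; peptide=MSVF
pos 12: GUU -> V; peptide=MSVFV
pos 15: GGU -> G; peptide=MSVFVG
pos 18: CUG -> L; peptide=MSVFVGL
pos 21: AGC -> S; peptide=MSVFVGLS
pos 24: UAA -> STOP

Answer: MSVFVGLS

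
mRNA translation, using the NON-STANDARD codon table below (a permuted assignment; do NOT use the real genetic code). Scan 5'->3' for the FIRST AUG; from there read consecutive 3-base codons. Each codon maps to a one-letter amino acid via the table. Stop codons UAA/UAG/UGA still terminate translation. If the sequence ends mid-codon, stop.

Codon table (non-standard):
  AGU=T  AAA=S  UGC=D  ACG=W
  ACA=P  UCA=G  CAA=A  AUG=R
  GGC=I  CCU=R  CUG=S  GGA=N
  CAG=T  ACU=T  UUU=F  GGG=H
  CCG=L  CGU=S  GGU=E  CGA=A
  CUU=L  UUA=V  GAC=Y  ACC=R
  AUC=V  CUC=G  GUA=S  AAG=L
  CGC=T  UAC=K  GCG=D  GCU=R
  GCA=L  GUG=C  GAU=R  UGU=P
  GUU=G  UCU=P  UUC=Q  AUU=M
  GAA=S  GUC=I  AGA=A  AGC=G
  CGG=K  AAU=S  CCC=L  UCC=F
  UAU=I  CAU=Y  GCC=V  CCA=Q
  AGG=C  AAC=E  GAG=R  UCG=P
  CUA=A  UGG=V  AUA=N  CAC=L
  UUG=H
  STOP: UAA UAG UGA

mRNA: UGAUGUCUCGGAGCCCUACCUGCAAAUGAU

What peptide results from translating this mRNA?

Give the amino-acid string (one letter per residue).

Answer: RPKGRRDS

Derivation:
start AUG at pos 2
pos 2: AUG -> R; peptide=R
pos 5: UCU -> P; peptide=RP
pos 8: CGG -> K; peptide=RPK
pos 11: AGC -> G; peptide=RPKG
pos 14: CCU -> R; peptide=RPKGR
pos 17: ACC -> R; peptide=RPKGRR
pos 20: UGC -> D; peptide=RPKGRRD
pos 23: AAA -> S; peptide=RPKGRRDS
pos 26: UGA -> STOP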